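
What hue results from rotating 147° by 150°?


New hue = (H + rotation) mod 360
New hue = (147 + 150) mod 360
= 297 mod 360
= 297°


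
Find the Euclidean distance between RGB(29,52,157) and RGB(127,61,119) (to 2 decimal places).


d = √[(R₁-R₂)² + (G₁-G₂)² + (B₁-B₂)²]
d = √[(29-127)² + (52-61)² + (157-119)²]
d = √[9604 + 81 + 1444]
d = √11129
d ≈ 105.49


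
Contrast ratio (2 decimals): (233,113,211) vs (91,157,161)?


Linearize each sRGB channel c=v/255: c/12.92 if c ≤ 0.04045 else ((c+0.055)/1.055)^2.4
L = 0.2126×R_lin + 0.7152×G_lin + 0.0722×B_lin
Color 1 (233,113,211):
  R=233: 233/255≈0.9137 > 0.04045 → ((0.9137+0.055)/1.055)^2.4 ≈ 0.81485
  G=113: 113/255≈0.4431 > 0.04045 → ((0.4431+0.055)/1.055)^2.4 ≈ 0.16513
  B=211: 211/255≈0.8275 > 0.04045 → ((0.8275+0.055)/1.055)^2.4 ≈ 0.65141
  L1 = 0.2126×0.81485 + 0.7152×0.16513 + 0.0722×0.65141 ≈ 0.33837
Color 2 (91,157,161):
  R=91: 91/255≈0.3569 > 0.04045 → ((0.3569+0.055)/1.055)^2.4 ≈ 0.10462
  G=157: 157/255≈0.6157 > 0.04045 → ((0.6157+0.055)/1.055)^2.4 ≈ 0.33716
  B=161: 161/255≈0.6314 > 0.04045 → ((0.6314+0.055)/1.055)^2.4 ≈ 0.35640
  L2 = 0.2126×0.10462 + 0.7152×0.33716 + 0.0722×0.35640 ≈ 0.28911
Lighter = 0.33837, Darker = 0.28911
Ratio = (L_lighter + 0.05) / (L_darker + 0.05)
Ratio = (0.33837 + 0.05) / (0.28911 + 0.05) = 0.38837 / 0.33911 ≈ 1.1453
Ratio ≈ 1.15:1


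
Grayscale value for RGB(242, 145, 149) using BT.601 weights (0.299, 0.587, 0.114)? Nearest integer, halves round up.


Gray = 0.299×R + 0.587×G + 0.114×B
Gray = 0.299×242 + 0.587×145 + 0.114×149
Gray = 72.358 + 85.115 + 16.986
Gray = 174.459 → round half up → 174
Gray = 174


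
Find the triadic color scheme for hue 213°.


Triadic: equally spaced at 120° intervals
H1 = 213°
H2 = (213 + 120) mod 360 = 333°
H3 = (213 + 240) mod 360 = 93°
Triadic = 213°, 333°, 93°


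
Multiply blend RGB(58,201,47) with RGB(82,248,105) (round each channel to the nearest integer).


Multiply: C = A×B/255, rounded to nearest integer
R: 58×82/255 = 4756/255 ≈ 18.651 → 19
G: 201×248/255 = 49848/255 ≈ 195.482 → 195
B: 47×105/255 = 4935/255 ≈ 19.353 → 19
= RGB(19, 195, 19)


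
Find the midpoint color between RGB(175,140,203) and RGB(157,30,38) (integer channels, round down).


Midpoint: each channel = ⌊(C₁+C₂)/2⌋
R: ⌊(175+157)/2⌋ = 166
G: ⌊(140+30)/2⌋ = 85
B: ⌊(203+38)/2⌋ = 120
= RGB(166, 85, 120)


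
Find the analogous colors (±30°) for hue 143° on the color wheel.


Base hue: 143°
Left analog: (143 - 30) mod 360 = 113°
Right analog: (143 + 30) mod 360 = 173°
Analogous hues = 113° and 173°


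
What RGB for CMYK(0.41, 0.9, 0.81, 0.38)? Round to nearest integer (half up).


R = 255 × (1-C) × (1-K) = 255 × 0.59 × 0.62 = 93.279 → 93
G = 255 × (1-M) × (1-K) = 255 × 0.10 × 0.62 = 15.81 → 16
B = 255 × (1-Y) × (1-K) = 255 × 0.19 × 0.62 = 30.039 → 30
= RGB(93, 16, 30)


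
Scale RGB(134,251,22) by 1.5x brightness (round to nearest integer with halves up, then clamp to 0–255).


Multiply each channel by 1.5, round half up, clamp to [0, 255]
R: 134×1.5 = 201
G: 251×1.5 = 376.5 → round → 377 → clamp → 255
B: 22×1.5 = 33
= RGB(201, 255, 33)


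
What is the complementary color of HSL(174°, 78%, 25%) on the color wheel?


Complement = opposite side of color wheel = hue + 180°
H' = (174 + 180) mod 360 = 354°
S and L unchanged.
= HSL(354°, 78%, 25%)


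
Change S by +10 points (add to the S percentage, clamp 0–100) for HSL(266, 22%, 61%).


Original S = 22%
Adjustment = +10 percentage points
New S = 22 + (10) = 32
Clamp to [0, 100] → 32
= HSL(266°, 32%, 61%)


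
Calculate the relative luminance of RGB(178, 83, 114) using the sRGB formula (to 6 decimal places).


Linearize each channel (sRGB transfer function): c = v/255; c_lin = c/12.92 if c ≤ 0.04045, else ((c+0.055)/1.055)^2.4
  R: 178/255 ≈ 0.698039 > 0.04045 → ((0.698039+0.055)/1.055)^2.4 ≈ 0.445201
  G: 83/255 ≈ 0.325490 > 0.04045 → ((0.325490+0.055)/1.055)^2.4 ≈ 0.086500
  B: 114/255 ≈ 0.447059 > 0.04045 → ((0.447059+0.055)/1.055)^2.4 ≈ 0.168269
R_lin = 0.445201, G_lin = 0.086500, B_lin = 0.168269
L = 0.2126×R + 0.7152×G + 0.0722×B
L = 0.2126×0.445201 + 0.7152×0.086500 + 0.0722×0.168269
L ≈ 0.168664


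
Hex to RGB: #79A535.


79 → 121 (R)
A5 → 165 (G)
35 → 53 (B)
= RGB(121, 165, 53)


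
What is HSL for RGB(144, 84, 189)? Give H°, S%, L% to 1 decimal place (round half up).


Normalize: R'=144/255≈0.5647, G'=84/255≈0.3294, B'=189/255≈0.7412
Max=189/255, Min=84/255, Δ=Max-Min=105/255
L = (Max+Min)/2 = (189+84)/510 = 273/510 = 0.53529… → L = 53.5%
L > 0.5 → S = Δ/(2-Max-Min) = 105/(510-189-84) = 105/237 = 0.44303… → S = 44.3%
(the 1/255 factors cancel in S and H, so raw channel differences can be used)
Max is B' → H = 60 × ((R-G)/Δ + 4) = 60 × ((144-84)/105 + 4)
  60/105 + 4 = 0.5714… + 4 = 4.5714…
  H = 60 × 4.5714… = 274.285…° → H = 274.3°
= HSL(274.3°, 44.3%, 53.5%)


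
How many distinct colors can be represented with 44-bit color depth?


Colors = 2^bits = 2^44
= 17,592,186,044,416 colors


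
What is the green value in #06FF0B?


Color: #06FF0B
R = 06 = 6
G = FF = 255
B = 0B = 11
Green = 255


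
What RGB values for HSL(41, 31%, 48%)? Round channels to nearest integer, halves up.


H=41°, S=0.31, L=0.48
C = (1-|2L-1|)×S = (1-|-0.04|)×0.31 = 0.2976
H' = H/60 = 41/60 ≈ 0.6833; X = C×(1-|H' mod 2 - 1|) = 0.20336
m = L - C/2 = 0.48 - 0.1488 = 0.3312
Sector ⌊H'⌋ = 0 → (R',G',B') = (0.2976, 0.20336, 0.0)
RGB = ((R'+m)×255, (G'+m)×255, (B'+m)×255) = (160.344, 136.3128, 84.456)
Round half up → RGB(160, 136, 84)


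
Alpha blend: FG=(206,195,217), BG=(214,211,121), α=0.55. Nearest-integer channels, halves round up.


C = α×F + (1-α)×B, with 1-α = 0.45
R: 0.55×206 + 0.45×214 = 113.30 + 96.30 = 209.60 → 210
G: 0.55×195 + 0.45×211 = 107.25 + 94.95 = 202.20 → 202
B: 0.55×217 + 0.45×121 = 119.35 + 54.45 = 173.80 → 174
= RGB(210, 202, 174)


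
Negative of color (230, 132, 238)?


Invert: (255-R, 255-G, 255-B)
R: 255-230 = 25
G: 255-132 = 123
B: 255-238 = 17
= RGB(25, 123, 17)


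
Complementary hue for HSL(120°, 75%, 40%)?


Complement = opposite side of color wheel = hue + 180°
H' = (120 + 180) mod 360 = 300°
S and L unchanged.
= HSL(300°, 75%, 40%)


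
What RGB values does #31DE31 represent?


31 → 49 (R)
DE → 222 (G)
31 → 49 (B)
= RGB(49, 222, 49)


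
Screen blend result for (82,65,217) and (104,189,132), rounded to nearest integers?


Screen: C = 255 - (255-A)×(255-B)/255, rounded to nearest integer
R: 255 - (255-82)×(255-104)/255 = 255 - 26123/255 ≈ 255 - 102.443 = 152.557 → 153
G: 255 - (255-65)×(255-189)/255 = 255 - 12540/255 ≈ 255 - 49.176 = 205.824 → 206
B: 255 - (255-217)×(255-132)/255 = 255 - 4674/255 ≈ 255 - 18.329 = 236.671 → 237
= RGB(153, 206, 237)


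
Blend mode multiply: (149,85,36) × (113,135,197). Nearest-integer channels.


Multiply: C = A×B/255, rounded to nearest integer
R: 149×113/255 = 16837/255 ≈ 66.027 → 66
G: 85×135/255 = 11475/255 ≈ 45.000 → 45
B: 36×197/255 = 7092/255 ≈ 27.812 → 28
= RGB(66, 45, 28)


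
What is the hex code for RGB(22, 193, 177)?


R = 22 → 16 (hex)
G = 193 → C1 (hex)
B = 177 → B1 (hex)
Hex = #16C1B1


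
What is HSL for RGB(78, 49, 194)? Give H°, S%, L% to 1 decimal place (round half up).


Normalize: R'=78/255≈0.3059, G'=49/255≈0.1922, B'=194/255≈0.7608
Max=194/255, Min=49/255, Δ=Max-Min=145/255
L = (Max+Min)/2 = (194+49)/510 = 243/510 = 0.47647… → L = 47.6%
L ≤ 0.5 → S = Δ/(Max+Min) = 145/(194+49) = 145/243 = 0.59670… → S = 59.7%
(the 1/255 factors cancel in S and H, so raw channel differences can be used)
Max is B' → H = 60 × ((R-G)/Δ + 4) = 60 × ((78-49)/145 + 4)
  29/145 + 4 = 0.2 + 4 = 4.2
  H = 60 × 4.2 = 252° → H = 252.0°
= HSL(252.0°, 59.7%, 47.6%)


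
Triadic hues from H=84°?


Triadic: equally spaced at 120° intervals
H1 = 84°
H2 = (84 + 120) mod 360 = 204°
H3 = (84 + 240) mod 360 = 324°
Triadic = 84°, 204°, 324°


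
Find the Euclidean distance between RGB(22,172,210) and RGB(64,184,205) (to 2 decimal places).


d = √[(R₁-R₂)² + (G₁-G₂)² + (B₁-B₂)²]
d = √[(22-64)² + (172-184)² + (210-205)²]
d = √[1764 + 144 + 25]
d = √1933
d ≈ 43.97


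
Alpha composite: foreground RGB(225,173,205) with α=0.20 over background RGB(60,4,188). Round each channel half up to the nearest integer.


C = α×F + (1-α)×B, with 1-α = 0.80
R: 0.20×225 + 0.80×60 = 45.00 + 48.00 = 93.00 → 93
G: 0.20×173 + 0.80×4 = 34.60 + 3.20 = 37.80 → 38
B: 0.20×205 + 0.80×188 = 41.00 + 150.40 = 191.40 → 191
= RGB(93, 38, 191)


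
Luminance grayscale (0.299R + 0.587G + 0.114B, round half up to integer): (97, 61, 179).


Gray = 0.299×R + 0.587×G + 0.114×B
Gray = 0.299×97 + 0.587×61 + 0.114×179
Gray = 29.003 + 35.807 + 20.406
Gray = 85.216 → round half up → 85
Gray = 85


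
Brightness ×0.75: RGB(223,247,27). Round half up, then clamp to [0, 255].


Multiply each channel by 0.75, round half up, clamp to [0, 255]
R: 223×0.75 = 167.25 → round → 167
G: 247×0.75 = 185.25 → round → 185
B: 27×0.75 = 20.25 → round → 20
= RGB(167, 185, 20)


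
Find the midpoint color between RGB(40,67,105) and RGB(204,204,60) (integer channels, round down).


Midpoint: each channel = ⌊(C₁+C₂)/2⌋
R: ⌊(40+204)/2⌋ = 122
G: ⌊(67+204)/2⌋ = 135
B: ⌊(105+60)/2⌋ = 82
= RGB(122, 135, 82)


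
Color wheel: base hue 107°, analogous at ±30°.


Base hue: 107°
Left analog: (107 - 30) mod 360 = 77°
Right analog: (107 + 30) mod 360 = 137°
Analogous hues = 77° and 137°


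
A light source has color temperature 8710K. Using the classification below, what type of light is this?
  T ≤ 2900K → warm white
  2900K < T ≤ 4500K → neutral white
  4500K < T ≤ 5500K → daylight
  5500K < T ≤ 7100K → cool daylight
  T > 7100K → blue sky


Temperature: 8710K
8710K > 7100K → blue sky
Classification: blue sky


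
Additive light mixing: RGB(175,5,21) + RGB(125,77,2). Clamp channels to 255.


Additive: each channel = min(255, C₁+C₂)
R: 175+125 = 300 → 255
G: 5+77 = 82 → 82
B: 21+2 = 23 → 23
= RGB(255, 82, 23)


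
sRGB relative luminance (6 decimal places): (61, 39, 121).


Linearize each channel (sRGB transfer function): c = v/255; c_lin = c/12.92 if c ≤ 0.04045, else ((c+0.055)/1.055)^2.4
  R: 61/255 ≈ 0.239216 > 0.04045 → ((0.239216+0.055)/1.055)^2.4 ≈ 0.046665
  G: 39/255 ≈ 0.152941 > 0.04045 → ((0.152941+0.055)/1.055)^2.4 ≈ 0.020289
  B: 121/255 ≈ 0.474510 > 0.04045 → ((0.474510+0.055)/1.055)^2.4 ≈ 0.191202
R_lin = 0.046665, G_lin = 0.020289, B_lin = 0.191202
L = 0.2126×R + 0.7152×G + 0.0722×B
L = 0.2126×0.046665 + 0.7152×0.020289 + 0.0722×0.191202
L ≈ 0.038236


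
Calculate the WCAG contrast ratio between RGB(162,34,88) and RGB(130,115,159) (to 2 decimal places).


Linearize each sRGB channel c=v/255: c/12.92 if c ≤ 0.04045 else ((c+0.055)/1.055)^2.4
L = 0.2126×R_lin + 0.7152×G_lin + 0.0722×B_lin
Color 1 (162,34,88):
  R=162: 162/255≈0.6353 > 0.04045 → ((0.6353+0.055)/1.055)^2.4 ≈ 0.36131
  G=34: 34/255≈0.1333 > 0.04045 → ((0.1333+0.055)/1.055)^2.4 ≈ 0.01600
  B=88: 88/255≈0.3451 > 0.04045 → ((0.3451+0.055)/1.055)^2.4 ≈ 0.09759
  L1 = 0.2126×0.36131 + 0.7152×0.01600 + 0.0722×0.09759 ≈ 0.09530
Color 2 (130,115,159):
  R=130: 130/255≈0.5098 > 0.04045 → ((0.5098+0.055)/1.055)^2.4 ≈ 0.22323
  G=115: 115/255≈0.4510 > 0.04045 → ((0.4510+0.055)/1.055)^2.4 ≈ 0.17144
  B=159: 159/255≈0.6235 > 0.04045 → ((0.6235+0.055)/1.055)^2.4 ≈ 0.34670
  L2 = 0.2126×0.22323 + 0.7152×0.17144 + 0.0722×0.34670 ≈ 0.19510
Lighter = 0.19510, Darker = 0.09530
Ratio = (L_lighter + 0.05) / (L_darker + 0.05)
Ratio = (0.19510 + 0.05) / (0.09530 + 0.05) = 0.24510 / 0.14530 ≈ 1.6869
Ratio ≈ 1.69:1


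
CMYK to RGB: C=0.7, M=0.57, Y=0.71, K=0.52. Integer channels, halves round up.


R = 255 × (1-C) × (1-K) = 255 × 0.30 × 0.48 = 36.72 → 37
G = 255 × (1-M) × (1-K) = 255 × 0.43 × 0.48 = 52.632 → 53
B = 255 × (1-Y) × (1-K) = 255 × 0.29 × 0.48 = 35.496 → 35
= RGB(37, 53, 35)


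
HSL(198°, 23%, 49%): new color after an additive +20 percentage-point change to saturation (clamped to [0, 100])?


Original S = 23%
Adjustment = +20 percentage points
New S = 23 + (20) = 43
Clamp to [0, 100] → 43
= HSL(198°, 43%, 49%)


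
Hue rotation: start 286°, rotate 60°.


New hue = (H + rotation) mod 360
New hue = (286 + 60) mod 360
= 346 mod 360
= 346°


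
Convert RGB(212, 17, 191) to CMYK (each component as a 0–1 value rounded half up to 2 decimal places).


R'=212/255≈0.8314, G'=17/255≈0.0667, B'=191/255≈0.7490
K = 1 - max(R',G',B') = 1 - 212/255 = 43/255 = 0.16862… → 0.17
(1-R'-K)/(1-K) simplifies to (max-R)/max with max = 212:
C = (212-212)/212 = 0/212 = 0 → 0.00
M = (212-17)/212 = 195/212 = 0.91981… → 0.92
Y = (212-191)/212 = 21/212 = 0.09905… → 0.10
= CMYK(0.00, 0.92, 0.10, 0.17)


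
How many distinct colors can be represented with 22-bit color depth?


Colors = 2^bits = 2^22
= 4,194,304 colors


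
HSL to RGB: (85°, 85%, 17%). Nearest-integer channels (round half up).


H=85°, S=0.85, L=0.17
C = (1-|2L-1|)×S = (1-|-0.66|)×0.85 = 0.289
H' = H/60 = 85/60 ≈ 1.4167; X = C×(1-|H' mod 2 - 1|) ≈ 0.1686
m = L - C/2 = 0.17 - 0.1445 = 0.0255
Sector ⌊H'⌋ = 1 → (R',G',B') = (≈0.1686, 0.289, 0.0)
RGB = ((R'+m)×255, (G'+m)×255, (B'+m)×255) = (49.49125, 80.1975, 6.5025)
Round half up → RGB(49, 80, 7)


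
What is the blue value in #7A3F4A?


Color: #7A3F4A
R = 7A = 122
G = 3F = 63
B = 4A = 74
Blue = 74


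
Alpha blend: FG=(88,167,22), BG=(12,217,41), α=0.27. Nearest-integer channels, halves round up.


C = α×F + (1-α)×B, with 1-α = 0.73
R: 0.27×88 + 0.73×12 = 23.76 + 8.76 = 32.52 → 33
G: 0.27×167 + 0.73×217 = 45.09 + 158.41 = 203.50 → 204
B: 0.27×22 + 0.73×41 = 5.94 + 29.93 = 35.87 → 36
= RGB(33, 204, 36)


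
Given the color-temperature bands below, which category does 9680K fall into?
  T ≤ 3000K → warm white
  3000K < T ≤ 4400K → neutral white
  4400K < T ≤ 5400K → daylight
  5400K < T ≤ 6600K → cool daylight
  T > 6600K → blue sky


Temperature: 9680K
9680K > 6600K → blue sky
Classification: blue sky


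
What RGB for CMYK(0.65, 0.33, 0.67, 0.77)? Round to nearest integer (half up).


R = 255 × (1-C) × (1-K) = 255 × 0.35 × 0.23 = 20.5275 → 21
G = 255 × (1-M) × (1-K) = 255 × 0.67 × 0.23 = 39.2955 → 39
B = 255 × (1-Y) × (1-K) = 255 × 0.33 × 0.23 = 19.3545 → 19
= RGB(21, 39, 19)


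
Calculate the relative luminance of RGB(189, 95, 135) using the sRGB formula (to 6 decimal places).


Linearize each channel (sRGB transfer function): c = v/255; c_lin = c/12.92 if c ≤ 0.04045, else ((c+0.055)/1.055)^2.4
  R: 189/255 ≈ 0.741176 > 0.04045 → ((0.741176+0.055)/1.055)^2.4 ≈ 0.508881
  G: 95/255 ≈ 0.372549 > 0.04045 → ((0.372549+0.055)/1.055)^2.4 ≈ 0.114435
  B: 135/255 ≈ 0.529412 > 0.04045 → ((0.529412+0.055)/1.055)^2.4 ≈ 0.242281
R_lin = 0.508881, G_lin = 0.114435, B_lin = 0.242281
L = 0.2126×R + 0.7152×G + 0.0722×B
L = 0.2126×0.508881 + 0.7152×0.114435 + 0.0722×0.242281
L ≈ 0.207525


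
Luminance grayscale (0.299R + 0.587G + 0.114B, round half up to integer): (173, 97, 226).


Gray = 0.299×R + 0.587×G + 0.114×B
Gray = 0.299×173 + 0.587×97 + 0.114×226
Gray = 51.727 + 56.939 + 25.764
Gray = 134.430 → round half up → 134
Gray = 134


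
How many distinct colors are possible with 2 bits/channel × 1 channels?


Total bits = 2 bits/channel × 1 channels = 2 bits
Distinct colors = 2^2
= 4 colors


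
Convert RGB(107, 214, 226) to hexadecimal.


R = 107 → 6B (hex)
G = 214 → D6 (hex)
B = 226 → E2 (hex)
Hex = #6BD6E2


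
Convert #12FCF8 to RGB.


12 → 18 (R)
FC → 252 (G)
F8 → 248 (B)
= RGB(18, 252, 248)


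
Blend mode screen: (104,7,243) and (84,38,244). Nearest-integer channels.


Screen: C = 255 - (255-A)×(255-B)/255, rounded to nearest integer
R: 255 - (255-104)×(255-84)/255 = 255 - 25821/255 ≈ 255 - 101.259 = 153.741 → 154
G: 255 - (255-7)×(255-38)/255 = 255 - 53816/255 ≈ 255 - 211.043 = 43.957 → 44
B: 255 - (255-243)×(255-244)/255 = 255 - 132/255 ≈ 255 - 0.518 = 254.482 → 254
= RGB(154, 44, 254)


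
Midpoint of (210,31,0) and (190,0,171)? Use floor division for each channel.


Midpoint: each channel = ⌊(C₁+C₂)/2⌋
R: ⌊(210+190)/2⌋ = 200
G: ⌊(31+0)/2⌋ = 15
B: ⌊(0+171)/2⌋ = 85
= RGB(200, 15, 85)


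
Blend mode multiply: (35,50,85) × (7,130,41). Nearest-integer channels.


Multiply: C = A×B/255, rounded to nearest integer
R: 35×7/255 = 245/255 ≈ 0.961 → 1
G: 50×130/255 = 6500/255 ≈ 25.490 → 25
B: 85×41/255 = 3485/255 ≈ 13.667 → 14
= RGB(1, 25, 14)


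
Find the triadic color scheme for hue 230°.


Triadic: equally spaced at 120° intervals
H1 = 230°
H2 = (230 + 120) mod 360 = 350°
H3 = (230 + 240) mod 360 = 110°
Triadic = 230°, 350°, 110°


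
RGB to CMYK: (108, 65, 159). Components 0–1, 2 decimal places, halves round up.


R'=108/255≈0.4235, G'=65/255≈0.2549, B'=159/255≈0.6235
K = 1 - max(R',G',B') = 1 - 159/255 = 96/255 = 0.37647… → 0.38
(1-R'-K)/(1-K) simplifies to (max-R)/max with max = 159:
C = (159-108)/159 = 51/159 = 0.32075… → 0.32
M = (159-65)/159 = 94/159 = 0.59119… → 0.59
Y = (159-159)/159 = 0/159 = 0 → 0.00
= CMYK(0.32, 0.59, 0.00, 0.38)


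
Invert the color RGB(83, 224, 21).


Invert: (255-R, 255-G, 255-B)
R: 255-83 = 172
G: 255-224 = 31
B: 255-21 = 234
= RGB(172, 31, 234)


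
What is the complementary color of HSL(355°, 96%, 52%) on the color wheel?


Complement = opposite side of color wheel = hue + 180°
H' = (355 + 180) mod 360 = 175°
S and L unchanged.
= HSL(175°, 96%, 52%)


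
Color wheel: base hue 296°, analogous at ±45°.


Base hue: 296°
Left analog: (296 - 45) mod 360 = 251°
Right analog: (296 + 45) mod 360 = 341°
Analogous hues = 251° and 341°


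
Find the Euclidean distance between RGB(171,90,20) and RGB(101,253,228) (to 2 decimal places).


d = √[(R₁-R₂)² + (G₁-G₂)² + (B₁-B₂)²]
d = √[(171-101)² + (90-253)² + (20-228)²]
d = √[4900 + 26569 + 43264]
d = √74733
d ≈ 273.37


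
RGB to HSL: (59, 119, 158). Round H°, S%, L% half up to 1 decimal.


Normalize: R'=59/255≈0.2314, G'=119/255≈0.4667, B'=158/255≈0.6196
Max=158/255, Min=59/255, Δ=Max-Min=99/255
L = (Max+Min)/2 = (158+59)/510 = 217/510 = 0.42549… → L = 42.5%
L ≤ 0.5 → S = Δ/(Max+Min) = 99/(158+59) = 99/217 = 0.45622… → S = 45.6%
(the 1/255 factors cancel in S and H, so raw channel differences can be used)
Max is B' → H = 60 × ((R-G)/Δ + 4) = 60 × ((59-119)/99 + 4)
  -60/99 + 4 = -0.6060… + 4 = 3.3939…
  H = 60 × 3.3939… = 203.636…° → H = 203.6°
= HSL(203.6°, 45.6%, 42.5%)


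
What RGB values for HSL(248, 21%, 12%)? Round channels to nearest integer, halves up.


H=248°, S=0.21, L=0.12
C = (1-|2L-1|)×S = (1-|-0.76|)×0.21 = 0.0504
H' = H/60 = 248/60 ≈ 4.1333; X = C×(1-|H' mod 2 - 1|) = 0.00672
m = L - C/2 = 0.12 - 0.0252 = 0.0948
Sector ⌊H'⌋ = 4 → (R',G',B') = (0.00672, 0.0, 0.0504)
RGB = ((R'+m)×255, (G'+m)×255, (B'+m)×255) = (25.8876, 24.174, 37.026)
Round half up → RGB(26, 24, 37)


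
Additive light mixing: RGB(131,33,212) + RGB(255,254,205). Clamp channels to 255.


Additive: each channel = min(255, C₁+C₂)
R: 131+255 = 386 → 255
G: 33+254 = 287 → 255
B: 212+205 = 417 → 255
= RGB(255, 255, 255)


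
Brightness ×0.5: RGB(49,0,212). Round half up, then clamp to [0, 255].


Multiply each channel by 0.5, round half up, clamp to [0, 255]
R: 49×0.5 = 24.5 → round → 25
G: 0×0.5 = 0
B: 212×0.5 = 106
= RGB(25, 0, 106)


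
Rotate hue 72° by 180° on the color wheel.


New hue = (H + rotation) mod 360
New hue = (72 + 180) mod 360
= 252 mod 360
= 252°


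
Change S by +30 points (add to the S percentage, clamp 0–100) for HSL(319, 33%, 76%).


Original S = 33%
Adjustment = +30 percentage points
New S = 33 + (30) = 63
Clamp to [0, 100] → 63
= HSL(319°, 63%, 76%)


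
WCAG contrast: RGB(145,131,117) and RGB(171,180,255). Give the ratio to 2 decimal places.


Linearize each sRGB channel c=v/255: c/12.92 if c ≤ 0.04045 else ((c+0.055)/1.055)^2.4
L = 0.2126×R_lin + 0.7152×G_lin + 0.0722×B_lin
Color 1 (145,131,117):
  R=145: 145/255≈0.5686 > 0.04045 → ((0.5686+0.055)/1.055)^2.4 ≈ 0.28315
  G=131: 131/255≈0.5137 > 0.04045 → ((0.5137+0.055)/1.055)^2.4 ≈ 0.22697
  B=117: 117/255≈0.4588 > 0.04045 → ((0.4588+0.055)/1.055)^2.4 ≈ 0.17789
  L1 = 0.2126×0.28315 + 0.7152×0.22697 + 0.0722×0.17789 ≈ 0.23537
Color 2 (171,180,255):
  R=171: 171/255≈0.6706 > 0.04045 → ((0.6706+0.055)/1.055)^2.4 ≈ 0.40724
  G=180: 180/255≈0.7059 > 0.04045 → ((0.7059+0.055)/1.055)^2.4 ≈ 0.45641
  B=255: 255/255≈1.0000 > 0.04045 → ((1.0000+0.055)/1.055)^2.4 ≈ 1.00000
  L2 = 0.2126×0.40724 + 0.7152×0.45641 + 0.0722×1.00000 ≈ 0.48520
Lighter = 0.48520, Darker = 0.23537
Ratio = (L_lighter + 0.05) / (L_darker + 0.05)
Ratio = (0.48520 + 0.05) / (0.23537 + 0.05) = 0.53520 / 0.28537 ≈ 1.8755
Ratio ≈ 1.88:1


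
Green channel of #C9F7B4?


Color: #C9F7B4
R = C9 = 201
G = F7 = 247
B = B4 = 180
Green = 247


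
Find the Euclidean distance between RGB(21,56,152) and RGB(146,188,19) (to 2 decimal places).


d = √[(R₁-R₂)² + (G₁-G₂)² + (B₁-B₂)²]
d = √[(21-146)² + (56-188)² + (152-19)²]
d = √[15625 + 17424 + 17689]
d = √50738
d ≈ 225.25


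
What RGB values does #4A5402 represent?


4A → 74 (R)
54 → 84 (G)
02 → 2 (B)
= RGB(74, 84, 2)


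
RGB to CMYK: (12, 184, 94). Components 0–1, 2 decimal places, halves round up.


R'=12/255≈0.0471, G'=184/255≈0.7216, B'=94/255≈0.3686
K = 1 - max(R',G',B') = 1 - 184/255 = 71/255 = 0.27843… → 0.28
(1-R'-K)/(1-K) simplifies to (max-R)/max with max = 184:
C = (184-12)/184 = 172/184 = 0.93478… → 0.93
M = (184-184)/184 = 0/184 = 0 → 0.00
Y = (184-94)/184 = 90/184 = 0.48913… → 0.49
= CMYK(0.93, 0.00, 0.49, 0.28)


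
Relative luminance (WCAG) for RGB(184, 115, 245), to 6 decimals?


Linearize each channel (sRGB transfer function): c = v/255; c_lin = c/12.92 if c ≤ 0.04045, else ((c+0.055)/1.055)^2.4
  R: 184/255 ≈ 0.721569 > 0.04045 → ((0.721569+0.055)/1.055)^2.4 ≈ 0.479320
  G: 115/255 ≈ 0.450980 > 0.04045 → ((0.450980+0.055)/1.055)^2.4 ≈ 0.171441
  B: 245/255 ≈ 0.960784 > 0.04045 → ((0.960784+0.055)/1.055)^2.4 ≈ 0.913099
R_lin = 0.479320, G_lin = 0.171441, B_lin = 0.913099
L = 0.2126×R + 0.7152×G + 0.0722×B
L = 0.2126×0.479320 + 0.7152×0.171441 + 0.0722×0.913099
L ≈ 0.290444


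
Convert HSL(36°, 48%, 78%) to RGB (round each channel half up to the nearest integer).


H=36°, S=0.48, L=0.78
C = (1-|2L-1|)×S = (1-|0.56|)×0.48 = 0.2112
H' = H/60 = 36/60 ≈ 0.6000; X = C×(1-|H' mod 2 - 1|) = 0.12672
m = L - C/2 = 0.78 - 0.1056 = 0.6744
Sector ⌊H'⌋ = 0 → (R',G',B') = (0.2112, 0.12672, 0.0)
RGB = ((R'+m)×255, (G'+m)×255, (B'+m)×255) = (225.828, 204.2856, 171.972)
Round half up → RGB(226, 204, 172)


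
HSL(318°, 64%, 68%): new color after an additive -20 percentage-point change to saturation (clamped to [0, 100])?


Original S = 64%
Adjustment = -20 percentage points
New S = 64 + (-20) = 44
Clamp to [0, 100] → 44
= HSL(318°, 44%, 68%)


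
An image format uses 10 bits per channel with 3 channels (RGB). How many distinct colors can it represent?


Total bits = 10 bits/channel × 3 channels = 30 bits
Distinct colors = 2^30
= 1,073,741,824 colors


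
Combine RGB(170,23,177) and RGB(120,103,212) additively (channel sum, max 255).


Additive: each channel = min(255, C₁+C₂)
R: 170+120 = 290 → 255
G: 23+103 = 126 → 126
B: 177+212 = 389 → 255
= RGB(255, 126, 255)


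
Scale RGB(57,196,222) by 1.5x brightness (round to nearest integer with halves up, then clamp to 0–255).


Multiply each channel by 1.5, round half up, clamp to [0, 255]
R: 57×1.5 = 85.5 → round → 86
G: 196×1.5 = 294 → clamp → 255
B: 222×1.5 = 333 → clamp → 255
= RGB(86, 255, 255)


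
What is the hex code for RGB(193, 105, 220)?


R = 193 → C1 (hex)
G = 105 → 69 (hex)
B = 220 → DC (hex)
Hex = #C169DC


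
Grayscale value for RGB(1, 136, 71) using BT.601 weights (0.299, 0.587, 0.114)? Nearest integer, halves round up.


Gray = 0.299×R + 0.587×G + 0.114×B
Gray = 0.299×1 + 0.587×136 + 0.114×71
Gray = 0.299 + 79.832 + 8.094
Gray = 88.225 → round half up → 88
Gray = 88


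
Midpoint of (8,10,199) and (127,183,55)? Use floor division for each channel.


Midpoint: each channel = ⌊(C₁+C₂)/2⌋
R: ⌊(8+127)/2⌋ = 67
G: ⌊(10+183)/2⌋ = 96
B: ⌊(199+55)/2⌋ = 127
= RGB(67, 96, 127)


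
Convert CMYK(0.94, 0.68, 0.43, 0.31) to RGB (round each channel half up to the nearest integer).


R = 255 × (1-C) × (1-K) = 255 × 0.06 × 0.69 = 10.557 → 11
G = 255 × (1-M) × (1-K) = 255 × 0.32 × 0.69 = 56.304 → 56
B = 255 × (1-Y) × (1-K) = 255 × 0.57 × 0.69 = 100.2915 → 100
= RGB(11, 56, 100)


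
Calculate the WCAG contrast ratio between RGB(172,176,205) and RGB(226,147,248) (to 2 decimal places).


Linearize each sRGB channel c=v/255: c/12.92 if c ≤ 0.04045 else ((c+0.055)/1.055)^2.4
L = 0.2126×R_lin + 0.7152×G_lin + 0.0722×B_lin
Color 1 (172,176,205):
  R=172: 172/255≈0.6745 > 0.04045 → ((0.6745+0.055)/1.055)^2.4 ≈ 0.41254
  G=176: 176/255≈0.6902 > 0.04045 → ((0.6902+0.055)/1.055)^2.4 ≈ 0.43415
  B=205: 205/255≈0.8039 > 0.04045 → ((0.8039+0.055)/1.055)^2.4 ≈ 0.61050
  L1 = 0.2126×0.41254 + 0.7152×0.43415 + 0.0722×0.61050 ≈ 0.44229
Color 2 (226,147,248):
  R=226: 226/255≈0.8863 > 0.04045 → ((0.8863+0.055)/1.055)^2.4 ≈ 0.76052
  G=147: 147/255≈0.5765 > 0.04045 → ((0.5765+0.055)/1.055)^2.4 ≈ 0.29177
  B=248: 248/255≈0.9725 > 0.04045 → ((0.9725+0.055)/1.055)^2.4 ≈ 0.93869
  L2 = 0.2126×0.76052 + 0.7152×0.29177 + 0.0722×0.93869 ≈ 0.43813
Lighter = 0.44229, Darker = 0.43813
Ratio = (L_lighter + 0.05) / (L_darker + 0.05)
Ratio = (0.44229 + 0.05) / (0.43813 + 0.05) = 0.49229 / 0.48813 ≈ 1.0085
Ratio ≈ 1.01:1


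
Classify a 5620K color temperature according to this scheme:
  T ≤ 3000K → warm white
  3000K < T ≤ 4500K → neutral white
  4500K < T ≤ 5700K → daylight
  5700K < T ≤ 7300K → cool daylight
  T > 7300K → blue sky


Temperature: 5620K
4500K < 5620K ≤ 5700K → daylight
Classification: daylight


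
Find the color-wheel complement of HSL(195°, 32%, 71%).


Complement = opposite side of color wheel = hue + 180°
H' = (195 + 180) mod 360 = 15°
S and L unchanged.
= HSL(15°, 32%, 71%)


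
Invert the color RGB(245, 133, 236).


Invert: (255-R, 255-G, 255-B)
R: 255-245 = 10
G: 255-133 = 122
B: 255-236 = 19
= RGB(10, 122, 19)


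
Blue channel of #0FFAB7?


Color: #0FFAB7
R = 0F = 15
G = FA = 250
B = B7 = 183
Blue = 183


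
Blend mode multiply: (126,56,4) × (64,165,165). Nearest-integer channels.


Multiply: C = A×B/255, rounded to nearest integer
R: 126×64/255 = 8064/255 ≈ 31.624 → 32
G: 56×165/255 = 9240/255 ≈ 36.235 → 36
B: 4×165/255 = 660/255 ≈ 2.588 → 3
= RGB(32, 36, 3)


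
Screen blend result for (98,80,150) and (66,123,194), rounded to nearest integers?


Screen: C = 255 - (255-A)×(255-B)/255, rounded to nearest integer
R: 255 - (255-98)×(255-66)/255 = 255 - 29673/255 ≈ 255 - 116.365 = 138.635 → 139
G: 255 - (255-80)×(255-123)/255 = 255 - 23100/255 ≈ 255 - 90.588 = 164.412 → 164
B: 255 - (255-150)×(255-194)/255 = 255 - 6405/255 ≈ 255 - 25.118 = 229.882 → 230
= RGB(139, 164, 230)


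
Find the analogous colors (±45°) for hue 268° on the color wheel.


Base hue: 268°
Left analog: (268 - 45) mod 360 = 223°
Right analog: (268 + 45) mod 360 = 313°
Analogous hues = 223° and 313°


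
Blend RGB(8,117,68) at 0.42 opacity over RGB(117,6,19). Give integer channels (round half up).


C = α×F + (1-α)×B, with 1-α = 0.58
R: 0.42×8 + 0.58×117 = 3.36 + 67.86 = 71.22 → 71
G: 0.42×117 + 0.58×6 = 49.14 + 3.48 = 52.62 → 53
B: 0.42×68 + 0.58×19 = 28.56 + 11.02 = 39.58 → 40
= RGB(71, 53, 40)


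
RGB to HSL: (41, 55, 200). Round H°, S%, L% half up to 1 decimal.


Normalize: R'=41/255≈0.1608, G'=55/255≈0.2157, B'=200/255≈0.7843
Max=200/255, Min=41/255, Δ=Max-Min=159/255
L = (Max+Min)/2 = (200+41)/510 = 241/510 = 0.47254… → L = 47.3%
L ≤ 0.5 → S = Δ/(Max+Min) = 159/(200+41) = 159/241 = 0.65975… → S = 66.0%
(the 1/255 factors cancel in S and H, so raw channel differences can be used)
Max is B' → H = 60 × ((R-G)/Δ + 4) = 60 × ((41-55)/159 + 4)
  -14/159 + 4 = -0.0880… + 4 = 3.9119…
  H = 60 × 3.9119… = 234.716…° → H = 234.7°
= HSL(234.7°, 66.0%, 47.3%)


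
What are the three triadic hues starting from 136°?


Triadic: equally spaced at 120° intervals
H1 = 136°
H2 = (136 + 120) mod 360 = 256°
H3 = (136 + 240) mod 360 = 16°
Triadic = 136°, 256°, 16°


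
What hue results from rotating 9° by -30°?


New hue = (H + rotation) mod 360
New hue = (9 -30) mod 360
= -21 mod 360
= 339°


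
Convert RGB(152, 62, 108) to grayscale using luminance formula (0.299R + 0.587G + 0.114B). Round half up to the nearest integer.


Gray = 0.299×R + 0.587×G + 0.114×B
Gray = 0.299×152 + 0.587×62 + 0.114×108
Gray = 45.448 + 36.394 + 12.312
Gray = 94.154 → round half up → 94
Gray = 94


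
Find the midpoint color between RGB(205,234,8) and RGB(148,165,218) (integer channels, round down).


Midpoint: each channel = ⌊(C₁+C₂)/2⌋
R: ⌊(205+148)/2⌋ = 176
G: ⌊(234+165)/2⌋ = 199
B: ⌊(8+218)/2⌋ = 113
= RGB(176, 199, 113)


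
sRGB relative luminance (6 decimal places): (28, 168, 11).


Linearize each channel (sRGB transfer function): c = v/255; c_lin = c/12.92 if c ≤ 0.04045, else ((c+0.055)/1.055)^2.4
  R: 28/255 ≈ 0.109804 > 0.04045 → ((0.109804+0.055)/1.055)^2.4 ≈ 0.011612
  G: 168/255 ≈ 0.658824 > 0.04045 → ((0.658824+0.055)/1.055)^2.4 ≈ 0.391572
  B: 11/255 ≈ 0.043137 > 0.04045 → ((0.043137+0.055)/1.055)^2.4 ≈ 0.003347
R_lin = 0.011612, G_lin = 0.391572, B_lin = 0.003347
L = 0.2126×R + 0.7152×G + 0.0722×B
L = 0.2126×0.011612 + 0.7152×0.391572 + 0.0722×0.003347
L ≈ 0.282763


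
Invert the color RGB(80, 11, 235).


Invert: (255-R, 255-G, 255-B)
R: 255-80 = 175
G: 255-11 = 244
B: 255-235 = 20
= RGB(175, 244, 20)


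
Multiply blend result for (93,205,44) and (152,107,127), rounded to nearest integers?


Multiply: C = A×B/255, rounded to nearest integer
R: 93×152/255 = 14136/255 ≈ 55.435 → 55
G: 205×107/255 = 21935/255 ≈ 86.020 → 86
B: 44×127/255 = 5588/255 ≈ 21.914 → 22
= RGB(55, 86, 22)


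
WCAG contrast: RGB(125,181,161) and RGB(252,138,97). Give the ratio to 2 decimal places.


Linearize each sRGB channel c=v/255: c/12.92 if c ≤ 0.04045 else ((c+0.055)/1.055)^2.4
L = 0.2126×R_lin + 0.7152×G_lin + 0.0722×B_lin
Color 1 (125,181,161):
  R=125: 125/255≈0.4902 > 0.04045 → ((0.4902+0.055)/1.055)^2.4 ≈ 0.20508
  G=181: 181/255≈0.7098 > 0.04045 → ((0.7098+0.055)/1.055)^2.4 ≈ 0.46208
  B=161: 161/255≈0.6314 > 0.04045 → ((0.6314+0.055)/1.055)^2.4 ≈ 0.35640
  L1 = 0.2126×0.20508 + 0.7152×0.46208 + 0.0722×0.35640 ≈ 0.39981
Color 2 (252,138,97):
  R=252: 252/255≈0.9882 > 0.04045 → ((0.9882+0.055)/1.055)^2.4 ≈ 0.97345
  G=138: 138/255≈0.5412 > 0.04045 → ((0.5412+0.055)/1.055)^2.4 ≈ 0.25415
  B=97: 97/255≈0.3804 > 0.04045 → ((0.3804+0.055)/1.055)^2.4 ≈ 0.11954
  L2 = 0.2126×0.97345 + 0.7152×0.25415 + 0.0722×0.11954 ≈ 0.39735
Lighter = 0.39981, Darker = 0.39735
Ratio = (L_lighter + 0.05) / (L_darker + 0.05)
Ratio = (0.39981 + 0.05) / (0.39735 + 0.05) = 0.44981 / 0.44735 ≈ 1.0055
Ratio ≈ 1.01:1


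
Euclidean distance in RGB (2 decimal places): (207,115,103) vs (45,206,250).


d = √[(R₁-R₂)² + (G₁-G₂)² + (B₁-B₂)²]
d = √[(207-45)² + (115-206)² + (103-250)²]
d = √[26244 + 8281 + 21609]
d = √56134
d ≈ 236.93


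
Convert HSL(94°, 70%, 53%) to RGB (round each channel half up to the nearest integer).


H=94°, S=0.70, L=0.53
C = (1-|2L-1|)×S = (1-|0.06|)×0.70 = 0.658
H' = H/60 = 94/60 ≈ 1.5667; X = C×(1-|H' mod 2 - 1|) ≈ 0.2851
m = L - C/2 = 0.53 - 0.329 = 0.201
Sector ⌊H'⌋ = 1 → (R',G',B') = (≈0.2851, 0.658, 0.0)
RGB = ((R'+m)×255, (G'+m)×255, (B'+m)×255) = (123.964, 219.045, 51.255)
Round half up → RGB(124, 219, 51)


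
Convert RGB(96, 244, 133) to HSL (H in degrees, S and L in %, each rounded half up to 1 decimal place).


Normalize: R'=96/255≈0.3765, G'=244/255≈0.9569, B'=133/255≈0.5216
Max=244/255, Min=96/255, Δ=Max-Min=148/255
L = (Max+Min)/2 = (244+96)/510 = 340/510 = 0.66666… → L = 66.7%
L > 0.5 → S = Δ/(2-Max-Min) = 148/(510-244-96) = 148/170 = 0.87058… → S = 87.1%
(the 1/255 factors cancel in S and H, so raw channel differences can be used)
Max is G' → H = 60 × ((B-R)/Δ + 2) = 60 × ((133-96)/148 + 2)
  37/148 + 2 = 0.25 + 2 = 2.25
  H = 60 × 2.25 = 135° → H = 135.0°
= HSL(135.0°, 87.1%, 66.7%)


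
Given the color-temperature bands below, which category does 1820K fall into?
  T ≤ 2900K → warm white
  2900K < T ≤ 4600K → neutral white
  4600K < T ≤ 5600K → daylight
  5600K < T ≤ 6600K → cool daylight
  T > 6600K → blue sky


Temperature: 1820K
1820K ≤ 2900K → warm white
Classification: warm white


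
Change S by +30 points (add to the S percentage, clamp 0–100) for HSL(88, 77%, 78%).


Original S = 77%
Adjustment = +30 percentage points
New S = 77 + (30) = 107
Clamp to [0, 100] → 100
= HSL(88°, 100%, 78%)


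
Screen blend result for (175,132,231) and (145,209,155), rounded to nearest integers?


Screen: C = 255 - (255-A)×(255-B)/255, rounded to nearest integer
R: 255 - (255-175)×(255-145)/255 = 255 - 8800/255 ≈ 255 - 34.510 = 220.490 → 220
G: 255 - (255-132)×(255-209)/255 = 255 - 5658/255 ≈ 255 - 22.188 = 232.812 → 233
B: 255 - (255-231)×(255-155)/255 = 255 - 2400/255 ≈ 255 - 9.412 = 245.588 → 246
= RGB(220, 233, 246)


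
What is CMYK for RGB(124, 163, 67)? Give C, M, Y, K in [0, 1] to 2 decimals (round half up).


R'=124/255≈0.4863, G'=163/255≈0.6392, B'=67/255≈0.2627
K = 1 - max(R',G',B') = 1 - 163/255 = 92/255 = 0.36078… → 0.36
(1-R'-K)/(1-K) simplifies to (max-R)/max with max = 163:
C = (163-124)/163 = 39/163 = 0.23926… → 0.24
M = (163-163)/163 = 0/163 = 0 → 0.00
Y = (163-67)/163 = 96/163 = 0.58895… → 0.59
= CMYK(0.24, 0.00, 0.59, 0.36)


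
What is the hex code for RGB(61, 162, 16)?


R = 61 → 3D (hex)
G = 162 → A2 (hex)
B = 16 → 10 (hex)
Hex = #3DA210


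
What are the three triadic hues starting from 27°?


Triadic: equally spaced at 120° intervals
H1 = 27°
H2 = (27 + 120) mod 360 = 147°
H3 = (27 + 240) mod 360 = 267°
Triadic = 27°, 147°, 267°


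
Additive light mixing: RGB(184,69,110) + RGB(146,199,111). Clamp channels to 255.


Additive: each channel = min(255, C₁+C₂)
R: 184+146 = 330 → 255
G: 69+199 = 268 → 255
B: 110+111 = 221 → 221
= RGB(255, 255, 221)


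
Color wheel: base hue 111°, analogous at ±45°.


Base hue: 111°
Left analog: (111 - 45) mod 360 = 66°
Right analog: (111 + 45) mod 360 = 156°
Analogous hues = 66° and 156°


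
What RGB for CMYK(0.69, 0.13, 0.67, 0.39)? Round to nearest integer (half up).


R = 255 × (1-C) × (1-K) = 255 × 0.31 × 0.61 = 48.2205 → 48
G = 255 × (1-M) × (1-K) = 255 × 0.87 × 0.61 = 135.3285 → 135
B = 255 × (1-Y) × (1-K) = 255 × 0.33 × 0.61 = 51.3315 → 51
= RGB(48, 135, 51)


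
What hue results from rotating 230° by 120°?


New hue = (H + rotation) mod 360
New hue = (230 + 120) mod 360
= 350 mod 360
= 350°


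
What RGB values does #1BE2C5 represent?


1B → 27 (R)
E2 → 226 (G)
C5 → 197 (B)
= RGB(27, 226, 197)


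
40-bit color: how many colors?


Colors = 2^bits = 2^40
= 1,099,511,627,776 colors


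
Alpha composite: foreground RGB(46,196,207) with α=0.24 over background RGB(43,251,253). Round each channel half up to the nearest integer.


C = α×F + (1-α)×B, with 1-α = 0.76
R: 0.24×46 + 0.76×43 = 11.04 + 32.68 = 43.72 → 44
G: 0.24×196 + 0.76×251 = 47.04 + 190.76 = 237.80 → 238
B: 0.24×207 + 0.76×253 = 49.68 + 192.28 = 241.96 → 242
= RGB(44, 238, 242)


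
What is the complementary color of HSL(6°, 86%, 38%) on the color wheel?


Complement = opposite side of color wheel = hue + 180°
H' = (6 + 180) mod 360 = 186°
S and L unchanged.
= HSL(186°, 86%, 38%)


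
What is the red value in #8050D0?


Color: #8050D0
R = 80 = 128
G = 50 = 80
B = D0 = 208
Red = 128


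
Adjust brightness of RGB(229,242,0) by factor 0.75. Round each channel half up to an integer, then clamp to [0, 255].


Multiply each channel by 0.75, round half up, clamp to [0, 255]
R: 229×0.75 = 171.75 → round → 172
G: 242×0.75 = 181.5 → round → 182
B: 0×0.75 = 0
= RGB(172, 182, 0)


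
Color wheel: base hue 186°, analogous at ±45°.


Base hue: 186°
Left analog: (186 - 45) mod 360 = 141°
Right analog: (186 + 45) mod 360 = 231°
Analogous hues = 141° and 231°


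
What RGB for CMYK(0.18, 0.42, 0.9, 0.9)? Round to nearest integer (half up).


R = 255 × (1-C) × (1-K) = 255 × 0.82 × 0.10 = 20.91 → 21
G = 255 × (1-M) × (1-K) = 255 × 0.58 × 0.10 = 14.79 → 15
B = 255 × (1-Y) × (1-K) = 255 × 0.10 × 0.10 = 2.55 → 3
= RGB(21, 15, 3)


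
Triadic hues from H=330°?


Triadic: equally spaced at 120° intervals
H1 = 330°
H2 = (330 + 120) mod 360 = 90°
H3 = (330 + 240) mod 360 = 210°
Triadic = 330°, 90°, 210°


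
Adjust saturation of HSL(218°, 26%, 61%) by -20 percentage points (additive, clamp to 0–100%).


Original S = 26%
Adjustment = -20 percentage points
New S = 26 + (-20) = 6
Clamp to [0, 100] → 6
= HSL(218°, 6%, 61%)


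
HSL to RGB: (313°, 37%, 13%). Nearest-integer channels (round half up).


H=313°, S=0.37, L=0.13
C = (1-|2L-1|)×S = (1-|-0.74|)×0.37 = 0.0962
H' = H/60 = 313/60 ≈ 5.2167; X = C×(1-|H' mod 2 - 1|) ≈ 0.0754
m = L - C/2 = 0.13 - 0.0481 = 0.0819
Sector ⌊H'⌋ = 5 → (R',G',B') = (0.0962, 0.0, ≈0.0754)
RGB = ((R'+m)×255, (G'+m)×255, (B'+m)×255) = (45.4155, 20.8845, 40.10045)
Round half up → RGB(45, 21, 40)


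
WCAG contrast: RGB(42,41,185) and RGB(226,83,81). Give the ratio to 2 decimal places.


Linearize each sRGB channel c=v/255: c/12.92 if c ≤ 0.04045 else ((c+0.055)/1.055)^2.4
L = 0.2126×R_lin + 0.7152×G_lin + 0.0722×B_lin
Color 1 (42,41,185):
  R=42: 42/255≈0.1647 > 0.04045 → ((0.1647+0.055)/1.055)^2.4 ≈ 0.02315
  G=41: 41/255≈0.1608 > 0.04045 → ((0.1608+0.055)/1.055)^2.4 ≈ 0.02217
  B=185: 185/255≈0.7255 > 0.04045 → ((0.7255+0.055)/1.055)^2.4 ≈ 0.48515
  L1 = 0.2126×0.02315 + 0.7152×0.02217 + 0.0722×0.48515 ≈ 0.05581
Color 2 (226,83,81):
  R=226: 226/255≈0.8863 > 0.04045 → ((0.8863+0.055)/1.055)^2.4 ≈ 0.76052
  G=83: 83/255≈0.3255 > 0.04045 → ((0.3255+0.055)/1.055)^2.4 ≈ 0.08650
  B=81: 81/255≈0.3176 > 0.04045 → ((0.3176+0.055)/1.055)^2.4 ≈ 0.08228
  L2 = 0.2126×0.76052 + 0.7152×0.08650 + 0.0722×0.08228 ≈ 0.22949
Lighter = 0.22949, Darker = 0.05581
Ratio = (L_lighter + 0.05) / (L_darker + 0.05)
Ratio = (0.22949 + 0.05) / (0.05581 + 0.05) = 0.27949 / 0.10581 ≈ 2.6415
Ratio ≈ 2.64:1
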